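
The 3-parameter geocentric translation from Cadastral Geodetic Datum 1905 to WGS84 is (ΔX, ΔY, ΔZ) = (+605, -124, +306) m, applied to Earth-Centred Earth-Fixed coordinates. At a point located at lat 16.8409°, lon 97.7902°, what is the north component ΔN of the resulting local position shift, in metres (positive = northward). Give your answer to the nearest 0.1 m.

ΔN = 352.2 m

The local north axis is (−sin φ cos λ, −sin φ sin λ, cos φ), giving ΔN = 23.758 + 35.593 + 292.877 = 352.23 m.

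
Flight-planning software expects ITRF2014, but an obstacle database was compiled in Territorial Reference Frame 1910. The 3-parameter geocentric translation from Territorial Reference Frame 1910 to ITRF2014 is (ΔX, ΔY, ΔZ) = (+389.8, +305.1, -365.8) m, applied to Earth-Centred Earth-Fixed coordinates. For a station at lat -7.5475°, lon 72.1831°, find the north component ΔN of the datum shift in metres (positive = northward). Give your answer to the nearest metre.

The local north axis is (−sin φ cos λ, −sin φ sin λ, cos φ), giving ΔN = 15.666 + 38.152 − 362.631 = -308.81 m.

ΔN = -309 m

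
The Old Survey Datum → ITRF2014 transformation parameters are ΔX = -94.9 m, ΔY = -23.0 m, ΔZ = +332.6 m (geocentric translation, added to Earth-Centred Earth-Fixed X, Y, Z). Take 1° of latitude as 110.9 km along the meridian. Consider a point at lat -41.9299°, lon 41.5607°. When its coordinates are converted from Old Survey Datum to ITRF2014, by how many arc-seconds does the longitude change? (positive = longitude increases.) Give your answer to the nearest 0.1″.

sin φ = -0.668221, cos φ = 0.743963, sin λ = 0.663413, cos λ = 0.748253.
East component: ΔE = −sin λ·ΔX + cos λ·ΔY = −(0.663413)(-94.9) + (0.748253)(-23.0) = 45.75 m.
1° of latitude spans 110900 m; at latitude φ, 1° of longitude spans that × cos φ = 82505.5 m, so Δλ = 45.75 / 82505.5 × 3600 = 1.996″.

Δλ = 2.0″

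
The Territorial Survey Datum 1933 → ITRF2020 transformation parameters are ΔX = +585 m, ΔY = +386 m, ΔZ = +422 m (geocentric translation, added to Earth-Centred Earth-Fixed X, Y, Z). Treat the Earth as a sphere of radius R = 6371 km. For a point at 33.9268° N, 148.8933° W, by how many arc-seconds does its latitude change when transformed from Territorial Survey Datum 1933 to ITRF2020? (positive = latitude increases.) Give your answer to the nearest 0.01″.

Δφ = 23.99″

sin φ = 0.558133, cos φ = 0.829751, sin λ = -0.516633, cos λ = -0.856207.
North component: ΔN = −sin φ cos λ·ΔX − sin φ sin λ·ΔY + cos φ·ΔZ = −(0.558133)(-0.856207)(585) − (0.558133)(-0.516633)(386) + (0.829751)(422) = 741.02 m.
1° of latitude spans πR/180 = 111195 m, so Δφ = 741.02 / 111195 × 3600 = 23.991″.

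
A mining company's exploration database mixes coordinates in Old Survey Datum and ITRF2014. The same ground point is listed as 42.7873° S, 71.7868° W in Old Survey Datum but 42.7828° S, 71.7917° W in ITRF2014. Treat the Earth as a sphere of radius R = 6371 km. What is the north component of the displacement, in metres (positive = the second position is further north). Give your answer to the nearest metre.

ΔN = 500 m

Δφ = -42.7828° − -42.7873° = +0.0045°; Δλ = -71.7917° − -71.7868° = -0.0049°.
1° along a meridian = πR/180 = 111195 m.
ΔN = Δφ × 111195 = 500.4 m; ΔE = Δλ × 111195 × cos(-42.7873°) = -0.0049 × 111195 × 0.733880 = -399.9 m.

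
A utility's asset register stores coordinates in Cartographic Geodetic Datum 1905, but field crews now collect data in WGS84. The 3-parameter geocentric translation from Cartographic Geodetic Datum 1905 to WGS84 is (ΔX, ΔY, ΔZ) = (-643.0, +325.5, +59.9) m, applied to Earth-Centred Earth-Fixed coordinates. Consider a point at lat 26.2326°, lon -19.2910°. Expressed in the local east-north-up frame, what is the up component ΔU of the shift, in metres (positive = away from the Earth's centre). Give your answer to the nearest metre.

ΔU = -614 m

At φ = 26.2326°, λ = -19.2910°: sin φ = 0.442016, cos φ = 0.897007, sin λ = -0.330366, cos λ = 0.943853.
ΔU = cos φ cos λ·ΔX + cos φ sin λ·ΔY + sin φ·ΔZ = (0.897007)(0.943853)(-643.0) + (0.897007)(-0.330366)(325.5) + (0.442016)(59.9) = -614.37 m.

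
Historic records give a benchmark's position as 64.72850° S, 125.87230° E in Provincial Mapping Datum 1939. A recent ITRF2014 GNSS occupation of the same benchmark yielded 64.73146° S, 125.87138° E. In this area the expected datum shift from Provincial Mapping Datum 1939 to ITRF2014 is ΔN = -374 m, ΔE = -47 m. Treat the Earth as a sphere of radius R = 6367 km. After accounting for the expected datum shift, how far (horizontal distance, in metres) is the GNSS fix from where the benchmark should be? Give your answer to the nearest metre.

Observed coordinate differences: Δφ = -0.00296°, Δλ = -0.00092°.
Converting to metres (1° lat = 111125 m, cos φ = 0.426908): observed ΔN = -328.9 m, observed ΔE = -43.6 m.
Subtracting the expected shift leaves a residual of -328.9 − (-374) = 45.1 m north and -43.6 − (-47) = 3.4 m east.
Residual distance = √(45.1² + 3.4²) = 45.2 m.

45 m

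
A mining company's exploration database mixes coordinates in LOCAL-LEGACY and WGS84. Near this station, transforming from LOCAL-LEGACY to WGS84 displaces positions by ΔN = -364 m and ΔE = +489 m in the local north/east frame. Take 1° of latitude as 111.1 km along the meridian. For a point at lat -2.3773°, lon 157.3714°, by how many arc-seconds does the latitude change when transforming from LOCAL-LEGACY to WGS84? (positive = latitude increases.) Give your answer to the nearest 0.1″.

Δφ = -11.8″

1° of latitude = 111.1 km, so Δφ = -364.0 / 111100 = -0.0032763° = -11.795″.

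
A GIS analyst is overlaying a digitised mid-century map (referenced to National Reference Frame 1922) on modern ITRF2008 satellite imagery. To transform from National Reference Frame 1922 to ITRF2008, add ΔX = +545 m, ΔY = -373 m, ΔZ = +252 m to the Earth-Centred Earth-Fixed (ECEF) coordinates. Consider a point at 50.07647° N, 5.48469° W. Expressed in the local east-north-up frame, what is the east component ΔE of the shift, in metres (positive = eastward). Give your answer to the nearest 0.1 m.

ΔE = -319.2 m

The local east axis at (φ, λ) is (−sin λ, cos λ, 0), so ΔE = −sin(-5.48469°)·545 + cos(-5.48469°)·(-373) = -319.20 m.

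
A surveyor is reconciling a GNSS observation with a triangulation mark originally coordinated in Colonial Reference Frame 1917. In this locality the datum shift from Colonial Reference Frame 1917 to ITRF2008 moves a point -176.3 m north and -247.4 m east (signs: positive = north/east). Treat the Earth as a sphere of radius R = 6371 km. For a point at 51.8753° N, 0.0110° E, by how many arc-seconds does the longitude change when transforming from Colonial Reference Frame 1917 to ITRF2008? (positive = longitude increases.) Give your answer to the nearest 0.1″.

At latitude 51.8753°, cos φ = 0.617375.
One radian of longitude at latitude φ spans R cos φ, so Δλ = ΔE / (R cos φ) = -247.4 / (6371000 × 0.617375) = -6.2899e-05 rad = -12.974″.

Δλ = -13.0″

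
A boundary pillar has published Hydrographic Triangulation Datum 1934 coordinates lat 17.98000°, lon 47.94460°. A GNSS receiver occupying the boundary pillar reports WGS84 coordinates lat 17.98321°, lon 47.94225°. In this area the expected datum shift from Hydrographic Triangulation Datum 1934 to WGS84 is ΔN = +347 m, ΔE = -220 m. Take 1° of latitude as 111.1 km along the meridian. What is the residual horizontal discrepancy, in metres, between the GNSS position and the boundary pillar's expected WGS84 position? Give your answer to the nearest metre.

30 m

Observed coordinate differences: Δφ = +0.00321°, Δλ = -0.00235°.
Converting to metres (1° lat = 111100 m, cos φ = 0.951164): observed ΔN = 356.6 m, observed ΔE = -248.3 m.
Subtracting the expected shift leaves a residual of 356.6 − (347) = 9.6 m north and -248.3 − (-220) = -28.3 m east.
Residual distance = √(9.6² + (-28.3)²) = 29.9 m.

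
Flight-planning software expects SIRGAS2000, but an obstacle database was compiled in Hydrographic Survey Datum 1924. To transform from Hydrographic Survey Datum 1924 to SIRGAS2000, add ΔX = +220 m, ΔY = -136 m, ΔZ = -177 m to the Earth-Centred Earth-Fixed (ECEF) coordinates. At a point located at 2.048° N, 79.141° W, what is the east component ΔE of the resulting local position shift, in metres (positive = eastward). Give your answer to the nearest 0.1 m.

At φ = 2.048°, λ = -79.141°: sin φ = 0.035737, cos φ = 0.999361, sin λ = -0.982094, cos λ = 0.188393.
ΔE = −sin λ·ΔX + cos λ·ΔY = −(-0.982094)·(220) + (0.188393)·(-136) = 190.44 m.

ΔE = 190.4 m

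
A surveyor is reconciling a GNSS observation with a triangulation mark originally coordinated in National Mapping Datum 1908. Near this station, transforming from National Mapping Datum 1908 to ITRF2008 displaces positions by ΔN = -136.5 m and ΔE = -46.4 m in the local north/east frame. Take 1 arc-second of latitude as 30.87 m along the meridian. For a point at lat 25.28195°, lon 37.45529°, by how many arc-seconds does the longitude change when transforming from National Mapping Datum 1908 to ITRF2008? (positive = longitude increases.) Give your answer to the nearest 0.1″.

Δλ = -1.7″

At latitude 25.28195°, cos φ = 0.904217.
1″ of longitude at this latitude = 30.87 × cos φ = 27.9132 m, so Δλ = -46.4 / 27.9132 = -1.662″.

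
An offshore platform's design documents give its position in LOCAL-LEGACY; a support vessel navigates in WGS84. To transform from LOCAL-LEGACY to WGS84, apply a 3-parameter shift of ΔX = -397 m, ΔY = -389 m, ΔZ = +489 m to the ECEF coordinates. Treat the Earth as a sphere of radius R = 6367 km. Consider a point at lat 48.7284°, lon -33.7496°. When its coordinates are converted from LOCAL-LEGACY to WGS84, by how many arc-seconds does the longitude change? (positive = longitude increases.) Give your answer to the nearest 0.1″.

Δλ = -26.7″

sin φ = 0.751591, cos φ = 0.659629, sin λ = -0.555564, cos λ = 0.831473.
East component: ΔE = −sin λ·ΔX + cos λ·ΔY = −(-0.555564)(-397) + (0.831473)(-389) = -544.00 m.
1° of latitude spans πR/180 = 111125 m; at latitude φ, 1° of longitude spans that × cos φ = 73301.4 m, so Δλ = -544.00 / 73301.4 × 3600 = -26.717″.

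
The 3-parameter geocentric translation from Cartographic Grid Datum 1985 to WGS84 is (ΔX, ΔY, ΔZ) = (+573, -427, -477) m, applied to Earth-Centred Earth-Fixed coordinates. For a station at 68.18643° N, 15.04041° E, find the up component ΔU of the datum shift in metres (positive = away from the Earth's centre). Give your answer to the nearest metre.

ΔU = -278 m

At φ = 68.18643°, λ = 15.04041°: sin φ = 0.928398, cos φ = 0.371588, sin λ = 0.259500, cos λ = 0.965743.
ΔU = cos φ cos λ·ΔX + cos φ sin λ·ΔY + sin φ·ΔZ = (0.371588)(0.965743)(573) + (0.371588)(0.259500)(-427) + (0.928398)(-477) = -278.39 m.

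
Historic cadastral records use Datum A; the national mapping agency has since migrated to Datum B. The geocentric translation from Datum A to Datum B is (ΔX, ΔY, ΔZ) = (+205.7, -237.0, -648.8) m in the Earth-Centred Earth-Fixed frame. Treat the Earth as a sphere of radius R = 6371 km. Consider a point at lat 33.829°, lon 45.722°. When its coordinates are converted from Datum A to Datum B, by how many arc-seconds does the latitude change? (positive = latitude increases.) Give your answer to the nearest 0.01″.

sin φ = 0.556716, cos φ = 0.830703, sin λ = 0.715961, cos λ = 0.698140.
North component: ΔN = −sin φ cos λ·ΔX − sin φ sin λ·ΔY + cos φ·ΔZ = −(0.556716)(0.698140)(205.7) − (0.556716)(0.715961)(-237.0) + (0.830703)(-648.8) = -524.44 m.
1° of latitude spans πR/180 = 111195 m, so Δφ = -524.44 / 111195 × 3600 = -16.979″.

Δφ = -16.98″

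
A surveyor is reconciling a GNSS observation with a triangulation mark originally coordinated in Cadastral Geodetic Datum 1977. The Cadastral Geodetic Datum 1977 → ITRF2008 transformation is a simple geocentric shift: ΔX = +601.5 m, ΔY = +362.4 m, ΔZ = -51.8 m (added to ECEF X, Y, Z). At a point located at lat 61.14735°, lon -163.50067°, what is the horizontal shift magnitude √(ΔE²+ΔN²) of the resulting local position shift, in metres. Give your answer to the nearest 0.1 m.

597.0 m

At φ = 61.14735°, λ = -163.50067°: sin φ = 0.875864, cos φ = 0.482559, sin λ = -0.284004, cos λ = -0.958823.
ΔE = −sin λ·ΔX + cos λ·ΔY = −(-0.284004)·(601.5) + (-0.958823)·(362.4) = -176.65 m.
ΔN = −sin φ cos λ·ΔX − sin φ sin λ·ΔY + cos φ·ΔZ = −(0.875864)(-0.958823)(601.5) − (0.875864)(-0.284004)(362.4) + (0.482559)(-51.8) = 570.29 m.
Horizontal magnitude = √(ΔE² + ΔN²) = √((-176.65)² + 570.29²) = 597.02 m.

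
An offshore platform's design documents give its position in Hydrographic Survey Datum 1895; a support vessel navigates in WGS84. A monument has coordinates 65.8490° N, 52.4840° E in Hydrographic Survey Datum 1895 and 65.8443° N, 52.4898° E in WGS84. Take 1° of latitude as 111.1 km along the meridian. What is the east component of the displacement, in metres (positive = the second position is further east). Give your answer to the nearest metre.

ΔE = 264 m

Δφ = 65.8443° − 65.8490° = -0.0047°; Δλ = 52.4898° − 52.4840° = +0.0058°.
ΔN = Δφ × 111100 = -522.2 m; ΔE = Δλ × 111100 × cos(65.8490°) = +0.0058 × 111100 × 0.409143 = 263.6 m.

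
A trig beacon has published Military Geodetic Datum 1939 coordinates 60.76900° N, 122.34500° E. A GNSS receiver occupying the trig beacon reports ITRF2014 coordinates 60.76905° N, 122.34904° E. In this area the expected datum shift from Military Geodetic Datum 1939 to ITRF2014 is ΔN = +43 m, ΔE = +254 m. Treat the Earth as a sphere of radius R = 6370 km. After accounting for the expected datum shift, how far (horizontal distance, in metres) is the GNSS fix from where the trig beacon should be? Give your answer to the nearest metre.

Observed coordinate differences: Δφ = +0.00005°, Δλ = +0.00404°.
Converting to metres (1° lat = 111177 m, cos φ = 0.488332): observed ΔN = 5.6 m, observed ΔE = 219.3 m.
Subtracting the expected shift leaves a residual of 5.6 − (43) = -37.4 m north and 219.3 − (254) = -34.7 m east.
Residual distance = √((-37.4)² + (-34.7)²) = 51.0 m.

51 m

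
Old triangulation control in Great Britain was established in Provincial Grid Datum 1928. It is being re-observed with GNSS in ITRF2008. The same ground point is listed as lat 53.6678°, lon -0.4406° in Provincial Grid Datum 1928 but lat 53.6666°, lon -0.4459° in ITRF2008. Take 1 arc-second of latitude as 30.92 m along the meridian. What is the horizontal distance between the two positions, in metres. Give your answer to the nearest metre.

Δφ = 53.6666° − 53.6678° = -0.0012°; Δλ = -0.4459° − -0.4406° = -0.0053°.
1° of latitude = 3600 × 30.92 = 111312 m.
ΔN = Δφ × 111312 = -133.6 m; ΔE = Δλ × 111312 × cos(53.6678°) = -0.0053 × 111312 × 0.592466 = -349.5 m.
Distance = √(ΔE² + ΔN²) = √((-349.5)² + (-133.6)²) = 374.2 m.

374 m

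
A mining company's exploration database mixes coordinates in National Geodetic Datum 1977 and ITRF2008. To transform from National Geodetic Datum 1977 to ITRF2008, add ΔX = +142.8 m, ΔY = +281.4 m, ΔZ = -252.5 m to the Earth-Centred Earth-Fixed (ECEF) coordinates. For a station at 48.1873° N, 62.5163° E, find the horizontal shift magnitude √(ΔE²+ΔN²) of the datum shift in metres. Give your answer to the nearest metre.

The local east axis at (φ, λ) is (−sin λ, cos λ, 0), so ΔE = −sin(62.5163°)·142.8 + cos(62.5163°)·281.4 = 3.18 m.
The local north axis is (−sin φ cos λ, −sin φ sin λ, cos φ), giving ΔN = -49.118 − 186.065 − 168.341 = -403.52 m.
Horizontal magnitude = √(ΔE² + ΔN²) = √(3.18² + (-403.52)²) = 403.54 m.

404 m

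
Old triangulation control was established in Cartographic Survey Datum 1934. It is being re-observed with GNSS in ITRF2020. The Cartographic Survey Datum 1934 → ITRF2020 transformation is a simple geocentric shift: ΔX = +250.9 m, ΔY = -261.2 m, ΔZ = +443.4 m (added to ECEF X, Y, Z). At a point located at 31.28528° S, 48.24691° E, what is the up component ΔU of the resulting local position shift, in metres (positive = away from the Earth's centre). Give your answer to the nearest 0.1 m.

ΔU = -254.0 m

The local up (radial) axis is (cos φ cos λ, cos φ sin λ, sin φ), giving ΔU = 142.785 − 166.527 − 230.257 = -254.00 m.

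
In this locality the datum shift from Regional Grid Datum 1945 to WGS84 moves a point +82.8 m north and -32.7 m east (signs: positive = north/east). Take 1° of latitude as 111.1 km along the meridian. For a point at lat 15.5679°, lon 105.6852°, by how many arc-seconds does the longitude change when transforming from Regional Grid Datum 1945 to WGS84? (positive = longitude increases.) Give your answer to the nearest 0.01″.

Δλ = -1.10″

At latitude 15.5679°, cos φ = 0.963313.
1° of longitude at this latitude = 111.1 × cos φ = 107.02 km, so Δλ = -32.7 / 107024.1 = -0.0003055° = -1.100″.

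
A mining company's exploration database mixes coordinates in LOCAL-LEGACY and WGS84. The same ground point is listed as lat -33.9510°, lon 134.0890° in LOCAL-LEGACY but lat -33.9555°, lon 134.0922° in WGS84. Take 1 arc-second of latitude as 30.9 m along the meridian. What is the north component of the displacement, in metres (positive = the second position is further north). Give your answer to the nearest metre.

Δφ = -33.9555° − -33.9510° = -0.0045°; Δλ = 134.0922° − 134.0890° = +0.0032°.
1° of latitude = 3600 × 30.90 = 111240 m.
ΔN = Δφ × 111240 = -500.6 m; ΔE = Δλ × 111240 × cos(-33.9510°) = +0.0032 × 111240 × 0.829515 = 295.3 m.

ΔN = -501 m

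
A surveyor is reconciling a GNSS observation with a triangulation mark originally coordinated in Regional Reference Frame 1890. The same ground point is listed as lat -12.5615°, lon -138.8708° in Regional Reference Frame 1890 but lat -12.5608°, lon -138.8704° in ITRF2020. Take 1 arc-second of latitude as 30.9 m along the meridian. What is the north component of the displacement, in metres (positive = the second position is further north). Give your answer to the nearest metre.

ΔN = 78 m

Δφ = -12.5608° − -12.5615° = +0.0007°; Δλ = -138.8704° − -138.8708° = +0.0004°.
1° of latitude = 3600 × 30.90 = 111240 m.
ΔN = Δφ × 111240 = 77.9 m; ΔE = Δλ × 111240 × cos(-12.5615°) = +0.0004 × 111240 × 0.976063 = 43.4 m.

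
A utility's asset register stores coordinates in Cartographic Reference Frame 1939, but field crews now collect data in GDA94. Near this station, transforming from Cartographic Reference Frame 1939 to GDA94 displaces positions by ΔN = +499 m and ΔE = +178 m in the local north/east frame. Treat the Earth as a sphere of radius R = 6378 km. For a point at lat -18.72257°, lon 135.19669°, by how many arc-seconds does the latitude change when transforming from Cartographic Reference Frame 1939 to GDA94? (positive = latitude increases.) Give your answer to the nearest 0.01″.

Δφ = 16.14″

On a sphere of radius R, 1 rad of latitude = R, so Δφ = ΔN / R = 499.0 / 6378000 = 7.8238e-05 rad = 16.138″.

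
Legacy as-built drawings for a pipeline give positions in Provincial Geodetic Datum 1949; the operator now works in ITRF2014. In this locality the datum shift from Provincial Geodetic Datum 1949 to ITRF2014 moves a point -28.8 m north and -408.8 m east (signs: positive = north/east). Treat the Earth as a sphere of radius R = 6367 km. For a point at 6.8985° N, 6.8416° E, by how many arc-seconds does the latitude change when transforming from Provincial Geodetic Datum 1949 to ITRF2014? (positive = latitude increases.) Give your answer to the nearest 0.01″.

On a sphere of radius R, 1 rad of latitude = R, so Δφ = ΔN / R = -28.8 / 6367000 = -4.5233e-06 rad = -0.933″.

Δφ = -0.93″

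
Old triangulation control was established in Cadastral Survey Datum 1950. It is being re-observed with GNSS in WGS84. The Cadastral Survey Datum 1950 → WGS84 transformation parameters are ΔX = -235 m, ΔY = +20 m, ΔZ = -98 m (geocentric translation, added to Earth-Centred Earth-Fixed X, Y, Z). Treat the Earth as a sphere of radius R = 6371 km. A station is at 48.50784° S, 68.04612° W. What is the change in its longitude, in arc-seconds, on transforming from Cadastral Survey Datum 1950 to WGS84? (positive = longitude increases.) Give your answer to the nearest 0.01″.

sin φ = -0.749046, cos φ = 0.662518, sin λ = -0.927485, cos λ = 0.373860.
East component: ΔE = −sin λ·ΔX + cos λ·ΔY = −(-0.927485)(-235) + (0.373860)(20) = -210.48 m.
1° of latitude spans πR/180 = 111195 m; at latitude φ, 1° of longitude spans that × cos φ = 73668.6 m, so Δλ = -210.48 / 73668.6 × 3600 = -10.286″.

Δλ = -10.29″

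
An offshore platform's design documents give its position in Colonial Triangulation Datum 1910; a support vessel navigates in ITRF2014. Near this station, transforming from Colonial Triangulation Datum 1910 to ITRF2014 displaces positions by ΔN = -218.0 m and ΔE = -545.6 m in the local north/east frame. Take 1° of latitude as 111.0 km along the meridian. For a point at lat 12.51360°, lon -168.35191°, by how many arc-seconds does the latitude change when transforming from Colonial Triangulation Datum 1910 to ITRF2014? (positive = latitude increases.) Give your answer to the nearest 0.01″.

1° of latitude = 111.0 km, so Δφ = -218.0 / 111000 = -0.0019640° = -7.070″.

Δφ = -7.07″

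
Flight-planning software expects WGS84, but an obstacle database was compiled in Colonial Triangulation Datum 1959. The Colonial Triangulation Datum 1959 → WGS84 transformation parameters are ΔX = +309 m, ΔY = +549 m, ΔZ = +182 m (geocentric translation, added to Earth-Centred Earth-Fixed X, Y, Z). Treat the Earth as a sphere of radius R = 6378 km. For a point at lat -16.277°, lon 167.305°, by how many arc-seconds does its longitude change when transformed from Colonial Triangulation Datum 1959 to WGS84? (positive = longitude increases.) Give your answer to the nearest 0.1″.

Δλ = -20.3″

sin φ = -0.280281, cos φ = 0.959918, sin λ = 0.219761, cos λ = -0.975554.
East component: ΔE = −sin λ·ΔX + cos λ·ΔY = −(0.219761)(309) + (-0.975554)(549) = -603.49 m.
1° of latitude spans πR/180 = 111317 m; at latitude φ, 1° of longitude spans that × cos φ = 106855.3 m, so Δλ = -603.49 / 106855.3 × 3600 = -20.332″.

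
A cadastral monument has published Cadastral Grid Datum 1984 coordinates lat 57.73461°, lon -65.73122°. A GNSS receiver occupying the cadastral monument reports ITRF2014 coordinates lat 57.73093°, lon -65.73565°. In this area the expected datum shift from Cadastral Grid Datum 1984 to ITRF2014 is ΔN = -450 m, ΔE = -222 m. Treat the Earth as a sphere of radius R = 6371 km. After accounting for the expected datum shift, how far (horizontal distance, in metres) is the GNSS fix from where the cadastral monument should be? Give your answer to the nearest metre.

Observed coordinate differences: Δφ = -0.00368°, Δλ = -0.00443°.
Converting to metres (1° lat = 111195 m, cos φ = 0.533842): observed ΔN = -409.2 m, observed ΔE = -263.0 m.
Subtracting the expected shift leaves a residual of -409.2 − (-450) = 40.8 m north and -263.0 − (-222) = -41.0 m east.
Residual distance = √(40.8² + (-41.0)²) = 57.8 m.

58 m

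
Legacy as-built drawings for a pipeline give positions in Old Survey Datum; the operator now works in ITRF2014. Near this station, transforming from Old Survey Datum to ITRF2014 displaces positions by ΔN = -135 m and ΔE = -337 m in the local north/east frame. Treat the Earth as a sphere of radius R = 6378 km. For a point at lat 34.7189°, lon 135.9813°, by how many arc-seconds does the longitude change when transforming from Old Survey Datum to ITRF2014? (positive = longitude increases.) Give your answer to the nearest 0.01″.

Δλ = -13.26″

At latitude 34.7189°, cos φ = 0.821956.
One radian of longitude at latitude φ spans R cos φ, so Δλ = ΔE / (R cos φ) = -337.0 / (6378000 × 0.821956) = -6.4283e-05 rad = -13.259″.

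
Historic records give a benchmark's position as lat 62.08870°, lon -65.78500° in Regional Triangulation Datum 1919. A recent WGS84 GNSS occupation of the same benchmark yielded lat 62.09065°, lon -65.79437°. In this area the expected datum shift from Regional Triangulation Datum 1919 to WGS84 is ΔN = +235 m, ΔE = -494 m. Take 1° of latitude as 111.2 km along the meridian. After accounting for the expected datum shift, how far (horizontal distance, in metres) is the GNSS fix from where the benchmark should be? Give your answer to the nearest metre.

19 m

Observed coordinate differences: Δφ = +0.00195°, Δλ = -0.00937°.
Converting to metres (1° lat = 111200 m, cos φ = 0.468104): observed ΔN = 216.8 m, observed ΔE = -487.7 m.
Subtracting the expected shift leaves a residual of 216.8 − (235) = -18.2 m north and -487.7 − (-494) = 6.3 m east.
Residual distance = √((-18.2)² + 6.3²) = 19.2 m.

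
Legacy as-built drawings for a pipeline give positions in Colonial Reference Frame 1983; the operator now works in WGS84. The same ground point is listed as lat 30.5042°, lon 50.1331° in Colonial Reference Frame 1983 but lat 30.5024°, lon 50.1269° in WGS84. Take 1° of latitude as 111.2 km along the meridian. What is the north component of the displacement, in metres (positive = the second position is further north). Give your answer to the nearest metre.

ΔN = -200 m

Δφ = 30.5024° − 30.5042° = -0.0018°; Δλ = 50.1269° − 50.1331° = -0.0062°.
ΔN = Δφ × 111200 = -200.2 m; ΔE = Δλ × 111200 × cos(30.5042°) = -0.0062 × 111200 × 0.861592 = -594.0 m.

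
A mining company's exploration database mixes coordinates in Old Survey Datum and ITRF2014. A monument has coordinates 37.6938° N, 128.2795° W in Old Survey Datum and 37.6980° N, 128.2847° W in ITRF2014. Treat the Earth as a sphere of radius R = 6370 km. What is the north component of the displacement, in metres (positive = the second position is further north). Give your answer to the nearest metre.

ΔN = 467 m

Δφ = 37.6980° − 37.6938° = +0.0042°; Δλ = -128.2847° − -128.2795° = -0.0052°.
1° along a meridian = πR/180 = 111177 m.
ΔN = Δφ × 111177 = 466.9 m; ΔE = Δλ × 111177 × cos(37.6938°) = -0.0052 × 111177 × 0.791290 = -457.5 m.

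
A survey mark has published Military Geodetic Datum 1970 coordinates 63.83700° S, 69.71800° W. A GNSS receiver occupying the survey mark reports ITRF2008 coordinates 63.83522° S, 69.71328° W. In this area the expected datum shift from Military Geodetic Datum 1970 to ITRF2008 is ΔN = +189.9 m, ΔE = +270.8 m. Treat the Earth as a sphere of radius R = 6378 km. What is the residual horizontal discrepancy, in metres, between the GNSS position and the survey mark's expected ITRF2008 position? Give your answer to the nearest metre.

Observed coordinate differences: Δφ = +0.00178°, Δλ = +0.00472°.
Converting to metres (1° lat = 111317 m, cos φ = 0.440926): observed ΔN = 198.1 m, observed ΔE = 231.7 m.
Subtracting the expected shift leaves a residual of 198.1 − (189.9) = 8.2 m north and 231.7 − (270.8) = -39.1 m east.
Residual distance = √(8.2² + (-39.1)²) = 40.0 m.

40 m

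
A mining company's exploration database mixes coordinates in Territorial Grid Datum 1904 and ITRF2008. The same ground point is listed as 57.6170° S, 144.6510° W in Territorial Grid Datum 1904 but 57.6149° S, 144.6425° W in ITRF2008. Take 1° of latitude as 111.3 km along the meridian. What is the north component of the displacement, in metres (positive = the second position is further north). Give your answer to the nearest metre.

ΔN = 234 m

Δφ = -57.6149° − -57.6170° = +0.0021°; Δλ = -144.6425° − -144.6510° = +0.0085°.
ΔN = Δφ × 111300 = 233.7 m; ΔE = Δλ × 111300 × cos(-57.6170°) = +0.0085 × 111300 × 0.535576 = 506.7 m.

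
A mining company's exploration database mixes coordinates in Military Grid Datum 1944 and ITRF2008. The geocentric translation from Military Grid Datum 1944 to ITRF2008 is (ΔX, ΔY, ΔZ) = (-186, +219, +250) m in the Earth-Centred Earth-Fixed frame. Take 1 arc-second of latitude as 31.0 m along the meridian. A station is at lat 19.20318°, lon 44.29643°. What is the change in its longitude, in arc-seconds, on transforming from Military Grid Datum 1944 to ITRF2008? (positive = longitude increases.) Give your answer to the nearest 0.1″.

sin φ = 0.328919, cos φ = 0.944358, sin λ = 0.698371, cos λ = 0.715736.
East component: ΔE = −sin λ·ΔX + cos λ·ΔY = −(0.698371)(-186) + (0.715736)(219) = 286.64 m.
1° of latitude spans 3600 × 31.00 = 111600 m; at latitude φ, 1° of longitude spans that × cos φ = 105390.4 m, so Δλ = 286.64 / 105390.4 × 3600 = 9.791″.

Δλ = 9.8″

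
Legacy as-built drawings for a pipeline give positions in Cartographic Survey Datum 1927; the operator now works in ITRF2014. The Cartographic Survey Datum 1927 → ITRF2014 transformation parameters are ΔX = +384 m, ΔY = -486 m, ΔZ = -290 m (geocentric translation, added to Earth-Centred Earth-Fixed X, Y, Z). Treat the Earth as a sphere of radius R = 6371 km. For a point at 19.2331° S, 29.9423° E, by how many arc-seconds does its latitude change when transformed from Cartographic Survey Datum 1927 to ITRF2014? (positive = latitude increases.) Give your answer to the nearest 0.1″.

sin φ = -0.329412, cos φ = 0.944186, sin λ = 0.499128, cos λ = 0.866528.
North component: ΔN = −sin φ cos λ·ΔX − sin φ sin λ·ΔY + cos φ·ΔZ = −(-0.329412)(0.866528)(384) − (-0.329412)(0.499128)(-486) + (0.944186)(-290) = -244.11 m.
1° of latitude spans πR/180 = 111195 m, so Δφ = -244.11 / 111195 × 3600 = -7.903″.

Δφ = -7.9″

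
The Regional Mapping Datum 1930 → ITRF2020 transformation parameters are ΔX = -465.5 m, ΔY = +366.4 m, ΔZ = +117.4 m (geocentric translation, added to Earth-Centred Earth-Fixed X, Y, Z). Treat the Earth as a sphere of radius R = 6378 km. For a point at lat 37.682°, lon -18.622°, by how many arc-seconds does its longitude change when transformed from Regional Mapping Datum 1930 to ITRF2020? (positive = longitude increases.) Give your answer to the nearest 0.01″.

Δλ = 8.11″

sin φ = 0.611278, cos φ = 0.791416, sin λ = -0.319323, cos λ = 0.947646.
East component: ΔE = −sin λ·ΔX + cos λ·ΔY = −(-0.319323)(-465.5) + (0.947646)(366.4) = 198.57 m.
1° of latitude spans πR/180 = 111317 m; at latitude φ, 1° of longitude spans that × cos φ = 88098.1 m, so Δλ = 198.57 / 88098.1 × 3600 = 8.114″.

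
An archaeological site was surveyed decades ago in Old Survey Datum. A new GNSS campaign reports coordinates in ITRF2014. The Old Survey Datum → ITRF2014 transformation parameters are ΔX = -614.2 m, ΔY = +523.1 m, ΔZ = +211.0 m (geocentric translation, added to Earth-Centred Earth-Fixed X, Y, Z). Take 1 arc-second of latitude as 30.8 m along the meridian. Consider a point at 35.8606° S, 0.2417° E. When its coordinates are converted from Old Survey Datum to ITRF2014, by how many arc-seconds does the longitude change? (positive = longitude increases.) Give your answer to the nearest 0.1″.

Δλ = 21.1″

sin φ = -0.585815, cos φ = 0.810445, sin λ = 0.004218, cos λ = 0.999991.
East component: ΔE = −sin λ·ΔX + cos λ·ΔY = −(0.004218)(-614.2) + (0.999991)(523.1) = 525.69 m.
1° of latitude spans 3600 × 30.80 = 110880 m; at latitude φ, 1° of longitude spans that × cos φ = 89862.1 m, so Δλ = 525.69 / 89862.1 × 3600 = 21.060″.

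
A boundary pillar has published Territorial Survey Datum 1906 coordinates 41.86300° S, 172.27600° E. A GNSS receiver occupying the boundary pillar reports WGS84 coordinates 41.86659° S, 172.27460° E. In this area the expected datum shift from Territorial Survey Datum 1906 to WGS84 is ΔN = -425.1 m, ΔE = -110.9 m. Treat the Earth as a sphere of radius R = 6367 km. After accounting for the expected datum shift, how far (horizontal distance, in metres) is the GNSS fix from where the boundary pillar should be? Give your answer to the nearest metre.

Observed coordinate differences: Δφ = -0.00359°, Δλ = -0.00140°.
Converting to metres (1° lat = 111125 m, cos φ = 0.744743): observed ΔN = -398.9 m, observed ΔE = -115.9 m.
Subtracting the expected shift leaves a residual of -398.9 − (-425.1) = 26.2 m north and -115.9 − (-110.9) = -5.0 m east.
Residual distance = √(26.2² + (-5.0)²) = 26.6 m.

27 m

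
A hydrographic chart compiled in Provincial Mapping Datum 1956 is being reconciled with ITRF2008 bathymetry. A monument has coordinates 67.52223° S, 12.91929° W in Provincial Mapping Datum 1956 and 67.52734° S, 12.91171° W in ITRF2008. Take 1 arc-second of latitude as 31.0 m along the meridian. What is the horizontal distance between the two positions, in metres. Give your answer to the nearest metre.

Δφ = -67.52734° − -67.52223° = -0.00511°; Δλ = -12.91171° − -12.91929° = +0.00758°.
1° of latitude = 3600 × 31.00 = 111600 m.
ΔN = Δφ × 111600 = -570.3 m; ΔE = Δλ × 111600 × cos(-67.52223°) = +0.00758 × 111600 × 0.382325 = 323.4 m.
Distance = √(ΔE² + ΔN²) = √(323.4² + (-570.3)²) = 655.6 m.

656 m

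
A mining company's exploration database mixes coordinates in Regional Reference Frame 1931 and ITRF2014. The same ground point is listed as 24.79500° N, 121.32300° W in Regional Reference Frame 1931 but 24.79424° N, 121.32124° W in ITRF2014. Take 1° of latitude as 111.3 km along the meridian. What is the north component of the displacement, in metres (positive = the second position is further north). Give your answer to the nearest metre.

ΔN = -85 m

Δφ = 24.79424° − 24.79500° = -0.00076°; Δλ = -121.32124° − -121.32300° = +0.00176°.
ΔN = Δφ × 111300 = -84.6 m; ΔE = Δλ × 111300 × cos(24.79500°) = +0.00176 × 111300 × 0.907814 = 177.8 m.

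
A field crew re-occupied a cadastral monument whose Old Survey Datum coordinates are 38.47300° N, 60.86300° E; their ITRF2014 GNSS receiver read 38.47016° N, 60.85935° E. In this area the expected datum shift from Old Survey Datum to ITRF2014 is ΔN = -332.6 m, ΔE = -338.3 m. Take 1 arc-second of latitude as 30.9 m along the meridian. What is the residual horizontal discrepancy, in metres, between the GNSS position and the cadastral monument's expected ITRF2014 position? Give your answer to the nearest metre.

26 m

Observed coordinate differences: Δφ = -0.00284°, Δλ = -0.00365°.
Converting to metres (1° lat = 111240 m, cos φ = 0.782901): observed ΔN = -315.9 m, observed ΔE = -317.9 m.
Subtracting the expected shift leaves a residual of -315.9 − (-332.6) = 16.7 m north and -317.9 − (-338.3) = 20.4 m east.
Residual distance = √(16.7² + 20.4²) = 26.4 m.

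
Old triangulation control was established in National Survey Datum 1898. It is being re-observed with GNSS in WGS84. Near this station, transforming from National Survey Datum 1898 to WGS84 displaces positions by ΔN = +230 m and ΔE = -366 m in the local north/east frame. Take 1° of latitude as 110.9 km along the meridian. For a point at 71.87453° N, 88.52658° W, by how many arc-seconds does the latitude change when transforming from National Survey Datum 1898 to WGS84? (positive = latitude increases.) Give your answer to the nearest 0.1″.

Δφ = 7.5″

1° of latitude = 110.9 km, so Δφ = 230.0 / 110900 = 0.0020739° = 7.466″.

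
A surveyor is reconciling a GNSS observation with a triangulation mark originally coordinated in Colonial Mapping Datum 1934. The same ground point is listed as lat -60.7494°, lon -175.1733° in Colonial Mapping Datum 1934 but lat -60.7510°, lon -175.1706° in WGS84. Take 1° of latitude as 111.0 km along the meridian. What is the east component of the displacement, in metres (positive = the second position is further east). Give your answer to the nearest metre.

Δφ = -60.7510° − -60.7494° = -0.0016°; Δλ = -175.1706° − -175.1733° = +0.0027°.
ΔN = Δφ × 111000 = -177.6 m; ΔE = Δλ × 111000 × cos(-60.7494°) = +0.0027 × 111000 × 0.488630 = 146.4 m.

ΔE = 146 m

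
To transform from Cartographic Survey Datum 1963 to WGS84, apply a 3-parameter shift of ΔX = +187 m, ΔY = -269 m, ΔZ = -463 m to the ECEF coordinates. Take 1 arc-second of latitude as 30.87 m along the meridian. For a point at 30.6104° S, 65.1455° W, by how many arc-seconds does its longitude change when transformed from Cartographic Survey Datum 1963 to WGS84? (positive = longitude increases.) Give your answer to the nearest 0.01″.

Δλ = 2.13″

sin φ = -0.509198, cos φ = 0.860650, sin λ = -0.907378, cos λ = 0.420315.
East component: ΔE = −sin λ·ΔX + cos λ·ΔY = −(-0.907378)(187) + (0.420315)(-269) = 56.61 m.
1° of latitude spans 3600 × 30.87 = 111132 m; at latitude φ, 1° of longitude spans that × cos φ = 95645.7 m, so Δλ = 56.61 / 95645.7 × 3600 = 2.131″.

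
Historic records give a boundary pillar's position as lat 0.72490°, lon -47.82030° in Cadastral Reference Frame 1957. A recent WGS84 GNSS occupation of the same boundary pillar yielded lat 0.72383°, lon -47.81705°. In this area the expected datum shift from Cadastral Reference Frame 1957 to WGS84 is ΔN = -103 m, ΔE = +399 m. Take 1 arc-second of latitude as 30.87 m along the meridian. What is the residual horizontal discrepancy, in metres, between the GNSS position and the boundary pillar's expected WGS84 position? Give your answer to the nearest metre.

41 m

Observed coordinate differences: Δφ = -0.00107°, Δλ = +0.00325°.
Converting to metres (1° lat = 111132 m, cos φ = 0.999920): observed ΔN = -118.9 m, observed ΔE = 361.2 m.
Subtracting the expected shift leaves a residual of -118.9 − (-103) = -15.9 m north and 361.2 − (399) = -37.8 m east.
Residual distance = √((-15.9)² + (-37.8)²) = 41.1 m.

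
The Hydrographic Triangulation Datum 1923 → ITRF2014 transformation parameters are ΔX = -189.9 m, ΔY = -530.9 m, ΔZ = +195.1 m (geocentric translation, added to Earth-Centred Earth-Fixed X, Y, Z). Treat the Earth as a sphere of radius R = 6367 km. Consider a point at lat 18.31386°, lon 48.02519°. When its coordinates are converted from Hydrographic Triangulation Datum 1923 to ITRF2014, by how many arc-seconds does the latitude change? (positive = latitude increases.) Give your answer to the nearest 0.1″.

Δφ = 11.3″

sin φ = 0.314222, cos φ = 0.949349, sin λ = 0.743439, cos λ = 0.668804.
North component: ΔN = −sin φ cos λ·ΔX − sin φ sin λ·ΔY + cos φ·ΔZ = −(0.314222)(0.668804)(-189.9) − (0.314222)(0.743439)(-530.9) + (0.949349)(195.1) = 349.15 m.
1° of latitude spans πR/180 = 111125 m, so Δφ = 349.15 / 111125 × 3600 = 11.311″.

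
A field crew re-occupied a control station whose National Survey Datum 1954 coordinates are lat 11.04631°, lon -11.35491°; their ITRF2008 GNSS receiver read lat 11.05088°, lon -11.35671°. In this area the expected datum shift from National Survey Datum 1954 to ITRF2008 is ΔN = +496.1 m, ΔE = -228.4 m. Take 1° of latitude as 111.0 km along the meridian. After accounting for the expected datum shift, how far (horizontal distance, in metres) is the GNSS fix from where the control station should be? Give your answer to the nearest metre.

34 m

Observed coordinate differences: Δφ = +0.00457°, Δλ = -0.00180°.
Converting to metres (1° lat = 111000 m, cos φ = 0.981473): observed ΔN = 507.3 m, observed ΔE = -196.1 m.
Subtracting the expected shift leaves a residual of 507.3 − (496.1) = 11.2 m north and -196.1 − (-228.4) = 32.3 m east.
Residual distance = √(11.2² + 32.3²) = 34.2 m.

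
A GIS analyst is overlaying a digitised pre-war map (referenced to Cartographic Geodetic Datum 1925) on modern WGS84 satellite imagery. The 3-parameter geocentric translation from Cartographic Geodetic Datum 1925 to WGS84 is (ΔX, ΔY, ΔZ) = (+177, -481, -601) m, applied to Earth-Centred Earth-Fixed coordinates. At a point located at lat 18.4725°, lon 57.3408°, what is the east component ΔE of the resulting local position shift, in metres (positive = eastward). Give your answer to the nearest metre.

ΔE = -409 m

The local east axis at (φ, λ) is (−sin λ, cos λ, 0), so ΔE = −sin(57.3408°)·177 + cos(57.3408°)·(-481) = -408.58 m.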